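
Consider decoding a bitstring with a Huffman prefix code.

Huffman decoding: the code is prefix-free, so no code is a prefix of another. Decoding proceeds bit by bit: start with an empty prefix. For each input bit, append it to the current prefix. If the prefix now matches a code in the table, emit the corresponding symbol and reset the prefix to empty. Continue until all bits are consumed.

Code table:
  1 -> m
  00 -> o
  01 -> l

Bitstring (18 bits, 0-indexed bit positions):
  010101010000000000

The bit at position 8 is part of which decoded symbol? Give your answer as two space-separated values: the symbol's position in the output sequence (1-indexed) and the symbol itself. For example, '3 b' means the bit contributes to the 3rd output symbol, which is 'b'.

Answer: 5 o

Derivation:
Bit 0: prefix='0' (no match yet)
Bit 1: prefix='01' -> emit 'l', reset
Bit 2: prefix='0' (no match yet)
Bit 3: prefix='01' -> emit 'l', reset
Bit 4: prefix='0' (no match yet)
Bit 5: prefix='01' -> emit 'l', reset
Bit 6: prefix='0' (no match yet)
Bit 7: prefix='01' -> emit 'l', reset
Bit 8: prefix='0' (no match yet)
Bit 9: prefix='00' -> emit 'o', reset
Bit 10: prefix='0' (no match yet)
Bit 11: prefix='00' -> emit 'o', reset
Bit 12: prefix='0' (no match yet)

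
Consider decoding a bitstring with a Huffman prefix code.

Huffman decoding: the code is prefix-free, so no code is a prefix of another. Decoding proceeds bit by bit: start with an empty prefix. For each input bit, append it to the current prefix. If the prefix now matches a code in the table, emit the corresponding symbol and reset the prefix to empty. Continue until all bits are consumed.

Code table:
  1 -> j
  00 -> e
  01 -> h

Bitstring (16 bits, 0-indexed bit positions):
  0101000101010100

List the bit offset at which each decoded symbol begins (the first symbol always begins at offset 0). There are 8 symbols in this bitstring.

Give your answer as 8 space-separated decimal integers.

Bit 0: prefix='0' (no match yet)
Bit 1: prefix='01' -> emit 'h', reset
Bit 2: prefix='0' (no match yet)
Bit 3: prefix='01' -> emit 'h', reset
Bit 4: prefix='0' (no match yet)
Bit 5: prefix='00' -> emit 'e', reset
Bit 6: prefix='0' (no match yet)
Bit 7: prefix='01' -> emit 'h', reset
Bit 8: prefix='0' (no match yet)
Bit 9: prefix='01' -> emit 'h', reset
Bit 10: prefix='0' (no match yet)
Bit 11: prefix='01' -> emit 'h', reset
Bit 12: prefix='0' (no match yet)
Bit 13: prefix='01' -> emit 'h', reset
Bit 14: prefix='0' (no match yet)
Bit 15: prefix='00' -> emit 'e', reset

Answer: 0 2 4 6 8 10 12 14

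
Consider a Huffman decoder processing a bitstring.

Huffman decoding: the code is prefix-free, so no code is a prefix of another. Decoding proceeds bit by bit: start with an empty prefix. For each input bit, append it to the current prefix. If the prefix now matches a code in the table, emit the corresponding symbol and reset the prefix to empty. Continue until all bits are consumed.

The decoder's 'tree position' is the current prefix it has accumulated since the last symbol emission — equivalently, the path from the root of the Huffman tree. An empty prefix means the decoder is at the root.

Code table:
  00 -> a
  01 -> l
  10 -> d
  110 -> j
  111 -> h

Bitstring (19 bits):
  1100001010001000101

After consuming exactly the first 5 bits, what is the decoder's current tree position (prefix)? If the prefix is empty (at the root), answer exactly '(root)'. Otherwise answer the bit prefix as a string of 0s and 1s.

Answer: (root)

Derivation:
Bit 0: prefix='1' (no match yet)
Bit 1: prefix='11' (no match yet)
Bit 2: prefix='110' -> emit 'j', reset
Bit 3: prefix='0' (no match yet)
Bit 4: prefix='00' -> emit 'a', reset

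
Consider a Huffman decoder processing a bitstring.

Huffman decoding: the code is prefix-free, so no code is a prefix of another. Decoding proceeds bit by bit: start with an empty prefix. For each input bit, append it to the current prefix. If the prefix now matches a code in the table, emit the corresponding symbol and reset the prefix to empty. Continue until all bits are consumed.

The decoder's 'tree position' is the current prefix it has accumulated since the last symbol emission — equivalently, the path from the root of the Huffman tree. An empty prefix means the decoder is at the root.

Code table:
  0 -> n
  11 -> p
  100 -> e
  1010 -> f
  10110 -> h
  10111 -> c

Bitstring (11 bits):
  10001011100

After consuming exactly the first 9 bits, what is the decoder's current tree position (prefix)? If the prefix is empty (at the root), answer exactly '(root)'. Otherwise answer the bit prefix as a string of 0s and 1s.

Bit 0: prefix='1' (no match yet)
Bit 1: prefix='10' (no match yet)
Bit 2: prefix='100' -> emit 'e', reset
Bit 3: prefix='0' -> emit 'n', reset
Bit 4: prefix='1' (no match yet)
Bit 5: prefix='10' (no match yet)
Bit 6: prefix='101' (no match yet)
Bit 7: prefix='1011' (no match yet)
Bit 8: prefix='10111' -> emit 'c', reset

Answer: (root)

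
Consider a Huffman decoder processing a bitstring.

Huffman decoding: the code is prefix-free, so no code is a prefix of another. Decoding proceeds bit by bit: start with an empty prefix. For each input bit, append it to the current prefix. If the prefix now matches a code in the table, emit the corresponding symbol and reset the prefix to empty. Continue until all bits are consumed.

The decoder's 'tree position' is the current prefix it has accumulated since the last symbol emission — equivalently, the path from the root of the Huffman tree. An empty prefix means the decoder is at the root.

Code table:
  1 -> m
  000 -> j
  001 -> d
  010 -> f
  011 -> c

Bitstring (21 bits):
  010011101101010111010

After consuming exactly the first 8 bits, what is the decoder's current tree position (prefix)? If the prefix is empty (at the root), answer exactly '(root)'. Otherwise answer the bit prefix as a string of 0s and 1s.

Bit 0: prefix='0' (no match yet)
Bit 1: prefix='01' (no match yet)
Bit 2: prefix='010' -> emit 'f', reset
Bit 3: prefix='0' (no match yet)
Bit 4: prefix='01' (no match yet)
Bit 5: prefix='011' -> emit 'c', reset
Bit 6: prefix='1' -> emit 'm', reset
Bit 7: prefix='0' (no match yet)

Answer: 0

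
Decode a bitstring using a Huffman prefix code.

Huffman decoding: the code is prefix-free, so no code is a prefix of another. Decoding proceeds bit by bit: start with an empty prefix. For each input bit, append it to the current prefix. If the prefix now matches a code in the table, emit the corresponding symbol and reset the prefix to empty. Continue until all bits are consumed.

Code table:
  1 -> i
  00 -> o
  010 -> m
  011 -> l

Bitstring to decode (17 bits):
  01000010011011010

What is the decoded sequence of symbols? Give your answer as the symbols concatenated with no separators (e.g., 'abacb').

Bit 0: prefix='0' (no match yet)
Bit 1: prefix='01' (no match yet)
Bit 2: prefix='010' -> emit 'm', reset
Bit 3: prefix='0' (no match yet)
Bit 4: prefix='00' -> emit 'o', reset
Bit 5: prefix='0' (no match yet)
Bit 6: prefix='01' (no match yet)
Bit 7: prefix='010' -> emit 'm', reset
Bit 8: prefix='0' (no match yet)
Bit 9: prefix='01' (no match yet)
Bit 10: prefix='011' -> emit 'l', reset
Bit 11: prefix='0' (no match yet)
Bit 12: prefix='01' (no match yet)
Bit 13: prefix='011' -> emit 'l', reset
Bit 14: prefix='0' (no match yet)
Bit 15: prefix='01' (no match yet)
Bit 16: prefix='010' -> emit 'm', reset

Answer: momllm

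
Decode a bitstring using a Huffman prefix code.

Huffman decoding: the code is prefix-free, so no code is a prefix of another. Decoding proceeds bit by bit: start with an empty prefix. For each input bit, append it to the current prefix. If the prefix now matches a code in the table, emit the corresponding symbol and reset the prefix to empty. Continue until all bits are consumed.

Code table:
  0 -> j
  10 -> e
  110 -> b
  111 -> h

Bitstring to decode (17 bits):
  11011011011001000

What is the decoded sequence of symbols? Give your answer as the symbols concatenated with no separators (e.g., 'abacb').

Answer: bbbbjejj

Derivation:
Bit 0: prefix='1' (no match yet)
Bit 1: prefix='11' (no match yet)
Bit 2: prefix='110' -> emit 'b', reset
Bit 3: prefix='1' (no match yet)
Bit 4: prefix='11' (no match yet)
Bit 5: prefix='110' -> emit 'b', reset
Bit 6: prefix='1' (no match yet)
Bit 7: prefix='11' (no match yet)
Bit 8: prefix='110' -> emit 'b', reset
Bit 9: prefix='1' (no match yet)
Bit 10: prefix='11' (no match yet)
Bit 11: prefix='110' -> emit 'b', reset
Bit 12: prefix='0' -> emit 'j', reset
Bit 13: prefix='1' (no match yet)
Bit 14: prefix='10' -> emit 'e', reset
Bit 15: prefix='0' -> emit 'j', reset
Bit 16: prefix='0' -> emit 'j', reset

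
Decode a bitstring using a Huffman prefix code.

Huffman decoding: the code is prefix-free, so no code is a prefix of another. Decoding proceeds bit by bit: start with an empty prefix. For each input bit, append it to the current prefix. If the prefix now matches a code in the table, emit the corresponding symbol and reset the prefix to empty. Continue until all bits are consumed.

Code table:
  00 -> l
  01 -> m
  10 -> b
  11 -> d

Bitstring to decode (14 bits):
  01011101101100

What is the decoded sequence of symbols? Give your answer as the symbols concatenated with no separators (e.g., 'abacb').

Answer: mmdmbdl

Derivation:
Bit 0: prefix='0' (no match yet)
Bit 1: prefix='01' -> emit 'm', reset
Bit 2: prefix='0' (no match yet)
Bit 3: prefix='01' -> emit 'm', reset
Bit 4: prefix='1' (no match yet)
Bit 5: prefix='11' -> emit 'd', reset
Bit 6: prefix='0' (no match yet)
Bit 7: prefix='01' -> emit 'm', reset
Bit 8: prefix='1' (no match yet)
Bit 9: prefix='10' -> emit 'b', reset
Bit 10: prefix='1' (no match yet)
Bit 11: prefix='11' -> emit 'd', reset
Bit 12: prefix='0' (no match yet)
Bit 13: prefix='00' -> emit 'l', reset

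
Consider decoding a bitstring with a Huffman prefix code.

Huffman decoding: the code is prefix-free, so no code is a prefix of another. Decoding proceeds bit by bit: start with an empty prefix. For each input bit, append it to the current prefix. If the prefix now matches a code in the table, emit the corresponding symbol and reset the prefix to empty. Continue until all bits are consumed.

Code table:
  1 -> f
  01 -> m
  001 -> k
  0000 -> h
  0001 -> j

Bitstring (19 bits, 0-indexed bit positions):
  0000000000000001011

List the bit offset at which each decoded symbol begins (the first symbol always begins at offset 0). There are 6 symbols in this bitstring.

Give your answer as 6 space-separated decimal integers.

Bit 0: prefix='0' (no match yet)
Bit 1: prefix='00' (no match yet)
Bit 2: prefix='000' (no match yet)
Bit 3: prefix='0000' -> emit 'h', reset
Bit 4: prefix='0' (no match yet)
Bit 5: prefix='00' (no match yet)
Bit 6: prefix='000' (no match yet)
Bit 7: prefix='0000' -> emit 'h', reset
Bit 8: prefix='0' (no match yet)
Bit 9: prefix='00' (no match yet)
Bit 10: prefix='000' (no match yet)
Bit 11: prefix='0000' -> emit 'h', reset
Bit 12: prefix='0' (no match yet)
Bit 13: prefix='00' (no match yet)
Bit 14: prefix='000' (no match yet)
Bit 15: prefix='0001' -> emit 'j', reset
Bit 16: prefix='0' (no match yet)
Bit 17: prefix='01' -> emit 'm', reset
Bit 18: prefix='1' -> emit 'f', reset

Answer: 0 4 8 12 16 18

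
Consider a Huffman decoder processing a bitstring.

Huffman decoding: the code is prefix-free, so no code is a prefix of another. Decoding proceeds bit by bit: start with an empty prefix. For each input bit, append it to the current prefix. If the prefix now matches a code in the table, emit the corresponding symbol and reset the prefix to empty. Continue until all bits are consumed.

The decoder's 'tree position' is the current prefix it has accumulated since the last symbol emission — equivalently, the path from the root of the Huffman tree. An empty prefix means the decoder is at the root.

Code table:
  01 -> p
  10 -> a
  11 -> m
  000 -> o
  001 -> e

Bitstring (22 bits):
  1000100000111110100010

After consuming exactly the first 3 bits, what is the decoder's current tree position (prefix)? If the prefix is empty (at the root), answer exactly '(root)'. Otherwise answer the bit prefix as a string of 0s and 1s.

Bit 0: prefix='1' (no match yet)
Bit 1: prefix='10' -> emit 'a', reset
Bit 2: prefix='0' (no match yet)

Answer: 0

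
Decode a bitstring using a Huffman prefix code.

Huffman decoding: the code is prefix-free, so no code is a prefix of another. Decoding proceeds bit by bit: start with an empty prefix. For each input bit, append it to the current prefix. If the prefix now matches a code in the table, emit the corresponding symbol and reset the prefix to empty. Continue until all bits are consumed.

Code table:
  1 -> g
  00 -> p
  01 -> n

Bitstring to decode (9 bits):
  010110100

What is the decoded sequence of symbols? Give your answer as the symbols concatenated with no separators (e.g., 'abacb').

Bit 0: prefix='0' (no match yet)
Bit 1: prefix='01' -> emit 'n', reset
Bit 2: prefix='0' (no match yet)
Bit 3: prefix='01' -> emit 'n', reset
Bit 4: prefix='1' -> emit 'g', reset
Bit 5: prefix='0' (no match yet)
Bit 6: prefix='01' -> emit 'n', reset
Bit 7: prefix='0' (no match yet)
Bit 8: prefix='00' -> emit 'p', reset

Answer: nngnp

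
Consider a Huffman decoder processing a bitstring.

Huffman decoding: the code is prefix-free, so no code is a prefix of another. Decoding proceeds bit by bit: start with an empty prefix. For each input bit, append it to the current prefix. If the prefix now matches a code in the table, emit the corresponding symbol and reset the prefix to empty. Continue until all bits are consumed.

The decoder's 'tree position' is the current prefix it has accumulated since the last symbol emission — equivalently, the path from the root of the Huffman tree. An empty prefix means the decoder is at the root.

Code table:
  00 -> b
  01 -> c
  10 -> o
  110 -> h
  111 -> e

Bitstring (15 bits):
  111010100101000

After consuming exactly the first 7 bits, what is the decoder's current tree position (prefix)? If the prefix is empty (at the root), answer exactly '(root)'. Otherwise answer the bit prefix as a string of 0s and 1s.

Answer: (root)

Derivation:
Bit 0: prefix='1' (no match yet)
Bit 1: prefix='11' (no match yet)
Bit 2: prefix='111' -> emit 'e', reset
Bit 3: prefix='0' (no match yet)
Bit 4: prefix='01' -> emit 'c', reset
Bit 5: prefix='0' (no match yet)
Bit 6: prefix='01' -> emit 'c', reset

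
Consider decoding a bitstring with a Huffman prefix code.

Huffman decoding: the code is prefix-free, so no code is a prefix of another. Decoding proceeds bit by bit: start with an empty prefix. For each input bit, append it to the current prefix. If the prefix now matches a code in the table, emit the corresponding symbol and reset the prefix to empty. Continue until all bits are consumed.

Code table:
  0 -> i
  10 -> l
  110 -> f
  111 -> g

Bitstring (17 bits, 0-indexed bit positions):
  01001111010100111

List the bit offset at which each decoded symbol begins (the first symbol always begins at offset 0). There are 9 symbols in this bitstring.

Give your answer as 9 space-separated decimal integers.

Bit 0: prefix='0' -> emit 'i', reset
Bit 1: prefix='1' (no match yet)
Bit 2: prefix='10' -> emit 'l', reset
Bit 3: prefix='0' -> emit 'i', reset
Bit 4: prefix='1' (no match yet)
Bit 5: prefix='11' (no match yet)
Bit 6: prefix='111' -> emit 'g', reset
Bit 7: prefix='1' (no match yet)
Bit 8: prefix='10' -> emit 'l', reset
Bit 9: prefix='1' (no match yet)
Bit 10: prefix='10' -> emit 'l', reset
Bit 11: prefix='1' (no match yet)
Bit 12: prefix='10' -> emit 'l', reset
Bit 13: prefix='0' -> emit 'i', reset
Bit 14: prefix='1' (no match yet)
Bit 15: prefix='11' (no match yet)
Bit 16: prefix='111' -> emit 'g', reset

Answer: 0 1 3 4 7 9 11 13 14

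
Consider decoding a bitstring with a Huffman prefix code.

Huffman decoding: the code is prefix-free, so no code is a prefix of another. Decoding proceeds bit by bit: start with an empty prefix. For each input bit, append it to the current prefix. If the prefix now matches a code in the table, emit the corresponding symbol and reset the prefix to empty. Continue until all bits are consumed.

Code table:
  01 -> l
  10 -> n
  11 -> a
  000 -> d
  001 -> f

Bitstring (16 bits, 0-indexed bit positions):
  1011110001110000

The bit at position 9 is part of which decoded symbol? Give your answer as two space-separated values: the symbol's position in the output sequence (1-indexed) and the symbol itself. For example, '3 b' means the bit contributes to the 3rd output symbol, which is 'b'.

Answer: 5 a

Derivation:
Bit 0: prefix='1' (no match yet)
Bit 1: prefix='10' -> emit 'n', reset
Bit 2: prefix='1' (no match yet)
Bit 3: prefix='11' -> emit 'a', reset
Bit 4: prefix='1' (no match yet)
Bit 5: prefix='11' -> emit 'a', reset
Bit 6: prefix='0' (no match yet)
Bit 7: prefix='00' (no match yet)
Bit 8: prefix='000' -> emit 'd', reset
Bit 9: prefix='1' (no match yet)
Bit 10: prefix='11' -> emit 'a', reset
Bit 11: prefix='1' (no match yet)
Bit 12: prefix='10' -> emit 'n', reset
Bit 13: prefix='0' (no match yet)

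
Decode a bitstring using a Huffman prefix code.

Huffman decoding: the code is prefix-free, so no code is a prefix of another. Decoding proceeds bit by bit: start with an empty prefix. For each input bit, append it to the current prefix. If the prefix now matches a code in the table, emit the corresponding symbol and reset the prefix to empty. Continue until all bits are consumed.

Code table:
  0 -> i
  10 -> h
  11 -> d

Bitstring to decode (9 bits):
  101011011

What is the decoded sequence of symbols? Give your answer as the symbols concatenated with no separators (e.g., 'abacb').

Answer: hhdid

Derivation:
Bit 0: prefix='1' (no match yet)
Bit 1: prefix='10' -> emit 'h', reset
Bit 2: prefix='1' (no match yet)
Bit 3: prefix='10' -> emit 'h', reset
Bit 4: prefix='1' (no match yet)
Bit 5: prefix='11' -> emit 'd', reset
Bit 6: prefix='0' -> emit 'i', reset
Bit 7: prefix='1' (no match yet)
Bit 8: prefix='11' -> emit 'd', reset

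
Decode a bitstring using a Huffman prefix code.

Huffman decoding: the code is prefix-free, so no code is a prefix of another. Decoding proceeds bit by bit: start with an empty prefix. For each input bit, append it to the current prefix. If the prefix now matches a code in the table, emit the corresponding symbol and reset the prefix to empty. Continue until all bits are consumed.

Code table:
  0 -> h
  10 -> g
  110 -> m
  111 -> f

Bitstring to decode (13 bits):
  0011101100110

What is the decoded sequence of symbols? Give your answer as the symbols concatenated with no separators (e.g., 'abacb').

Answer: hhfhmhm

Derivation:
Bit 0: prefix='0' -> emit 'h', reset
Bit 1: prefix='0' -> emit 'h', reset
Bit 2: prefix='1' (no match yet)
Bit 3: prefix='11' (no match yet)
Bit 4: prefix='111' -> emit 'f', reset
Bit 5: prefix='0' -> emit 'h', reset
Bit 6: prefix='1' (no match yet)
Bit 7: prefix='11' (no match yet)
Bit 8: prefix='110' -> emit 'm', reset
Bit 9: prefix='0' -> emit 'h', reset
Bit 10: prefix='1' (no match yet)
Bit 11: prefix='11' (no match yet)
Bit 12: prefix='110' -> emit 'm', reset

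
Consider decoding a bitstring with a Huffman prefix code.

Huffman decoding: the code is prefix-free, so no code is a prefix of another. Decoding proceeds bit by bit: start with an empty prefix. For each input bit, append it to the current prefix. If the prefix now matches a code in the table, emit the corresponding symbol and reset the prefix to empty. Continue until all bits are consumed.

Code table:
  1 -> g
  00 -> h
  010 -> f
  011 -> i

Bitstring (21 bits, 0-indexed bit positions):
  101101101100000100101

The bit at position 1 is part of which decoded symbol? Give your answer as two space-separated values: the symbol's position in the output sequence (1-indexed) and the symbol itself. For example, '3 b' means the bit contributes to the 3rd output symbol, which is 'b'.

Bit 0: prefix='1' -> emit 'g', reset
Bit 1: prefix='0' (no match yet)
Bit 2: prefix='01' (no match yet)
Bit 3: prefix='011' -> emit 'i', reset
Bit 4: prefix='0' (no match yet)
Bit 5: prefix='01' (no match yet)

Answer: 2 i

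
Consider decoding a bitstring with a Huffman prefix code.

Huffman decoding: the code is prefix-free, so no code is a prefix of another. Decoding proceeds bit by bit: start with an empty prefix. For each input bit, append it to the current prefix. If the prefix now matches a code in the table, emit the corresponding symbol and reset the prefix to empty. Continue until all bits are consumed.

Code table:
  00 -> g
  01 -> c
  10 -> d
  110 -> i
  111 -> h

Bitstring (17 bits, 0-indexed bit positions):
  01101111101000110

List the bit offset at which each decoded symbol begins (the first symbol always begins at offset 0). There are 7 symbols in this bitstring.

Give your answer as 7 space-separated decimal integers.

Answer: 0 2 4 7 10 12 14

Derivation:
Bit 0: prefix='0' (no match yet)
Bit 1: prefix='01' -> emit 'c', reset
Bit 2: prefix='1' (no match yet)
Bit 3: prefix='10' -> emit 'd', reset
Bit 4: prefix='1' (no match yet)
Bit 5: prefix='11' (no match yet)
Bit 6: prefix='111' -> emit 'h', reset
Bit 7: prefix='1' (no match yet)
Bit 8: prefix='11' (no match yet)
Bit 9: prefix='110' -> emit 'i', reset
Bit 10: prefix='1' (no match yet)
Bit 11: prefix='10' -> emit 'd', reset
Bit 12: prefix='0' (no match yet)
Bit 13: prefix='00' -> emit 'g', reset
Bit 14: prefix='1' (no match yet)
Bit 15: prefix='11' (no match yet)
Bit 16: prefix='110' -> emit 'i', reset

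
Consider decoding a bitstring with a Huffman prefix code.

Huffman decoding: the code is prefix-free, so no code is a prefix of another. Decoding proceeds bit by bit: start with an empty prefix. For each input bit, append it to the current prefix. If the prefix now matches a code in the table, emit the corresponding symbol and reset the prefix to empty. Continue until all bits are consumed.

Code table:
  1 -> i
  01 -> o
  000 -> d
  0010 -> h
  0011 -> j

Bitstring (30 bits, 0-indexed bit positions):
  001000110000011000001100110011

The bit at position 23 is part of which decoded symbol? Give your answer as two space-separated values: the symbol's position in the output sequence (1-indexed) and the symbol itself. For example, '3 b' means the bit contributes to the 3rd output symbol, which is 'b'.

Bit 0: prefix='0' (no match yet)
Bit 1: prefix='00' (no match yet)
Bit 2: prefix='001' (no match yet)
Bit 3: prefix='0010' -> emit 'h', reset
Bit 4: prefix='0' (no match yet)
Bit 5: prefix='00' (no match yet)
Bit 6: prefix='001' (no match yet)
Bit 7: prefix='0011' -> emit 'j', reset
Bit 8: prefix='0' (no match yet)
Bit 9: prefix='00' (no match yet)
Bit 10: prefix='000' -> emit 'd', reset
Bit 11: prefix='0' (no match yet)
Bit 12: prefix='00' (no match yet)
Bit 13: prefix='001' (no match yet)
Bit 14: prefix='0011' -> emit 'j', reset
Bit 15: prefix='0' (no match yet)
Bit 16: prefix='00' (no match yet)
Bit 17: prefix='000' -> emit 'd', reset
Bit 18: prefix='0' (no match yet)
Bit 19: prefix='00' (no match yet)
Bit 20: prefix='001' (no match yet)
Bit 21: prefix='0011' -> emit 'j', reset
Bit 22: prefix='0' (no match yet)
Bit 23: prefix='00' (no match yet)
Bit 24: prefix='001' (no match yet)
Bit 25: prefix='0011' -> emit 'j', reset
Bit 26: prefix='0' (no match yet)
Bit 27: prefix='00' (no match yet)

Answer: 7 j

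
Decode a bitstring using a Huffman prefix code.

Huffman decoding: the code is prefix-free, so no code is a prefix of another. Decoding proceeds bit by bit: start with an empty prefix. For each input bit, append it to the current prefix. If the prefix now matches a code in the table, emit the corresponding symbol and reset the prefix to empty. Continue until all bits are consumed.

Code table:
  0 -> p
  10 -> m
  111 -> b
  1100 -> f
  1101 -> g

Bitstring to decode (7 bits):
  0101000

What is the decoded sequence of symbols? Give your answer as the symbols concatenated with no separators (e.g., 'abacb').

Bit 0: prefix='0' -> emit 'p', reset
Bit 1: prefix='1' (no match yet)
Bit 2: prefix='10' -> emit 'm', reset
Bit 3: prefix='1' (no match yet)
Bit 4: prefix='10' -> emit 'm', reset
Bit 5: prefix='0' -> emit 'p', reset
Bit 6: prefix='0' -> emit 'p', reset

Answer: pmmpp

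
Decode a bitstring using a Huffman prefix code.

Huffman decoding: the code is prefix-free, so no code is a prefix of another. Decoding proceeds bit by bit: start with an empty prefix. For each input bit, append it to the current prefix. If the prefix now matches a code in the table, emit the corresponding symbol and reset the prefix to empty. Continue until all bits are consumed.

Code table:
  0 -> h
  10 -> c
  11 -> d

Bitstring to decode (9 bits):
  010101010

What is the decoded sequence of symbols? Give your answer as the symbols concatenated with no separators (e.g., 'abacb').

Answer: hcccc

Derivation:
Bit 0: prefix='0' -> emit 'h', reset
Bit 1: prefix='1' (no match yet)
Bit 2: prefix='10' -> emit 'c', reset
Bit 3: prefix='1' (no match yet)
Bit 4: prefix='10' -> emit 'c', reset
Bit 5: prefix='1' (no match yet)
Bit 6: prefix='10' -> emit 'c', reset
Bit 7: prefix='1' (no match yet)
Bit 8: prefix='10' -> emit 'c', reset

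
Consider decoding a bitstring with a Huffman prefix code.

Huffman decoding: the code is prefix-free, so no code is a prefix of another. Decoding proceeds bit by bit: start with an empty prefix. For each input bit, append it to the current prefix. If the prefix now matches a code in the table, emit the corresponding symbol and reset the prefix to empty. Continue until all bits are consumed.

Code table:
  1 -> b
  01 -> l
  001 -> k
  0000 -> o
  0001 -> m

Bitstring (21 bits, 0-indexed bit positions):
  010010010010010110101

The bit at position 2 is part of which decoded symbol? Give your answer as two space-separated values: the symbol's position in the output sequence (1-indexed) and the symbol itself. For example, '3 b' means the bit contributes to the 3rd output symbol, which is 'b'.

Bit 0: prefix='0' (no match yet)
Bit 1: prefix='01' -> emit 'l', reset
Bit 2: prefix='0' (no match yet)
Bit 3: prefix='00' (no match yet)
Bit 4: prefix='001' -> emit 'k', reset
Bit 5: prefix='0' (no match yet)
Bit 6: prefix='00' (no match yet)

Answer: 2 k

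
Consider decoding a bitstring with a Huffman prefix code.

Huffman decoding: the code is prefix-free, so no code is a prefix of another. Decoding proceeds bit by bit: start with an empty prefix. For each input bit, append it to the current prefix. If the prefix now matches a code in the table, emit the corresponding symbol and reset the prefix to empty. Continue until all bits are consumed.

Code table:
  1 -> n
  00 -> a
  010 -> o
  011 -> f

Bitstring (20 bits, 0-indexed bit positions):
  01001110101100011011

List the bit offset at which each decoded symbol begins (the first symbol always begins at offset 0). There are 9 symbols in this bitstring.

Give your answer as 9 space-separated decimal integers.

Answer: 0 3 6 7 10 11 12 14 17

Derivation:
Bit 0: prefix='0' (no match yet)
Bit 1: prefix='01' (no match yet)
Bit 2: prefix='010' -> emit 'o', reset
Bit 3: prefix='0' (no match yet)
Bit 4: prefix='01' (no match yet)
Bit 5: prefix='011' -> emit 'f', reset
Bit 6: prefix='1' -> emit 'n', reset
Bit 7: prefix='0' (no match yet)
Bit 8: prefix='01' (no match yet)
Bit 9: prefix='010' -> emit 'o', reset
Bit 10: prefix='1' -> emit 'n', reset
Bit 11: prefix='1' -> emit 'n', reset
Bit 12: prefix='0' (no match yet)
Bit 13: prefix='00' -> emit 'a', reset
Bit 14: prefix='0' (no match yet)
Bit 15: prefix='01' (no match yet)
Bit 16: prefix='011' -> emit 'f', reset
Bit 17: prefix='0' (no match yet)
Bit 18: prefix='01' (no match yet)
Bit 19: prefix='011' -> emit 'f', reset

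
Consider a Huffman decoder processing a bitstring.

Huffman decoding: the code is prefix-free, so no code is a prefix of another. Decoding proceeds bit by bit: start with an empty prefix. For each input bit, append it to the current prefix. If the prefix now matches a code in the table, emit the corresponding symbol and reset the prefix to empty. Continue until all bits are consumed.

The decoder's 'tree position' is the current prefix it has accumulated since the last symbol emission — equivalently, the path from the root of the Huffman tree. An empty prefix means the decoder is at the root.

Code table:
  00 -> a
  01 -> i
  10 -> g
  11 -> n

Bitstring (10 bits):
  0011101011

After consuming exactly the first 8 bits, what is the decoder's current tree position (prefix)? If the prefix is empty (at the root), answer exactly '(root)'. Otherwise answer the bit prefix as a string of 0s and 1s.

Bit 0: prefix='0' (no match yet)
Bit 1: prefix='00' -> emit 'a', reset
Bit 2: prefix='1' (no match yet)
Bit 3: prefix='11' -> emit 'n', reset
Bit 4: prefix='1' (no match yet)
Bit 5: prefix='10' -> emit 'g', reset
Bit 6: prefix='1' (no match yet)
Bit 7: prefix='10' -> emit 'g', reset

Answer: (root)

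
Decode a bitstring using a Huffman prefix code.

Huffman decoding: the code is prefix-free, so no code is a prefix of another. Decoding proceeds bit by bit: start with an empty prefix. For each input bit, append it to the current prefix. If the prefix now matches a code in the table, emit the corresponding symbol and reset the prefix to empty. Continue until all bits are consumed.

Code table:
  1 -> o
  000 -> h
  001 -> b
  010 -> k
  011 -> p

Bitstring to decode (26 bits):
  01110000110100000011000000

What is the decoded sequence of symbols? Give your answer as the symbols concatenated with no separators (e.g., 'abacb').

Answer: pohpkhbohh

Derivation:
Bit 0: prefix='0' (no match yet)
Bit 1: prefix='01' (no match yet)
Bit 2: prefix='011' -> emit 'p', reset
Bit 3: prefix='1' -> emit 'o', reset
Bit 4: prefix='0' (no match yet)
Bit 5: prefix='00' (no match yet)
Bit 6: prefix='000' -> emit 'h', reset
Bit 7: prefix='0' (no match yet)
Bit 8: prefix='01' (no match yet)
Bit 9: prefix='011' -> emit 'p', reset
Bit 10: prefix='0' (no match yet)
Bit 11: prefix='01' (no match yet)
Bit 12: prefix='010' -> emit 'k', reset
Bit 13: prefix='0' (no match yet)
Bit 14: prefix='00' (no match yet)
Bit 15: prefix='000' -> emit 'h', reset
Bit 16: prefix='0' (no match yet)
Bit 17: prefix='00' (no match yet)
Bit 18: prefix='001' -> emit 'b', reset
Bit 19: prefix='1' -> emit 'o', reset
Bit 20: prefix='0' (no match yet)
Bit 21: prefix='00' (no match yet)
Bit 22: prefix='000' -> emit 'h', reset
Bit 23: prefix='0' (no match yet)
Bit 24: prefix='00' (no match yet)
Bit 25: prefix='000' -> emit 'h', reset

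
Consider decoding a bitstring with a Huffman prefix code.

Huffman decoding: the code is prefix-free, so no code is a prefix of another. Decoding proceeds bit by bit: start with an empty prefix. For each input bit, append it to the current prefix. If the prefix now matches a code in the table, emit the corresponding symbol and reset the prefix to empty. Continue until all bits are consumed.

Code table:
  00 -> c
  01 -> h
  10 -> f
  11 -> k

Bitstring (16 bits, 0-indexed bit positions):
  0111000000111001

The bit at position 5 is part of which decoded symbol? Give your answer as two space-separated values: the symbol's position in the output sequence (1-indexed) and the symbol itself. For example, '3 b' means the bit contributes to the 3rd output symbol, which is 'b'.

Answer: 3 c

Derivation:
Bit 0: prefix='0' (no match yet)
Bit 1: prefix='01' -> emit 'h', reset
Bit 2: prefix='1' (no match yet)
Bit 3: prefix='11' -> emit 'k', reset
Bit 4: prefix='0' (no match yet)
Bit 5: prefix='00' -> emit 'c', reset
Bit 6: prefix='0' (no match yet)
Bit 7: prefix='00' -> emit 'c', reset
Bit 8: prefix='0' (no match yet)
Bit 9: prefix='00' -> emit 'c', reset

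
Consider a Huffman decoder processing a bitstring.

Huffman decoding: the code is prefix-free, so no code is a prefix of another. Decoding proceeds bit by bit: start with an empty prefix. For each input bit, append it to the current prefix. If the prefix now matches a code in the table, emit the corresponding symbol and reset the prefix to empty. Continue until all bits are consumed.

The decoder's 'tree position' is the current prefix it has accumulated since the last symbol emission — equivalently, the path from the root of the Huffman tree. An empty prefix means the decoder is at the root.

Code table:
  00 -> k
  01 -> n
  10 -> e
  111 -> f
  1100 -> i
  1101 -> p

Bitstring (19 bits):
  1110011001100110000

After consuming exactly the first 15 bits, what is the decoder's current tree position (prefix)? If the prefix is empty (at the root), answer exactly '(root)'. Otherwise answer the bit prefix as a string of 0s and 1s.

Bit 0: prefix='1' (no match yet)
Bit 1: prefix='11' (no match yet)
Bit 2: prefix='111' -> emit 'f', reset
Bit 3: prefix='0' (no match yet)
Bit 4: prefix='00' -> emit 'k', reset
Bit 5: prefix='1' (no match yet)
Bit 6: prefix='11' (no match yet)
Bit 7: prefix='110' (no match yet)
Bit 8: prefix='1100' -> emit 'i', reset
Bit 9: prefix='1' (no match yet)
Bit 10: prefix='11' (no match yet)
Bit 11: prefix='110' (no match yet)
Bit 12: prefix='1100' -> emit 'i', reset
Bit 13: prefix='1' (no match yet)
Bit 14: prefix='11' (no match yet)

Answer: 11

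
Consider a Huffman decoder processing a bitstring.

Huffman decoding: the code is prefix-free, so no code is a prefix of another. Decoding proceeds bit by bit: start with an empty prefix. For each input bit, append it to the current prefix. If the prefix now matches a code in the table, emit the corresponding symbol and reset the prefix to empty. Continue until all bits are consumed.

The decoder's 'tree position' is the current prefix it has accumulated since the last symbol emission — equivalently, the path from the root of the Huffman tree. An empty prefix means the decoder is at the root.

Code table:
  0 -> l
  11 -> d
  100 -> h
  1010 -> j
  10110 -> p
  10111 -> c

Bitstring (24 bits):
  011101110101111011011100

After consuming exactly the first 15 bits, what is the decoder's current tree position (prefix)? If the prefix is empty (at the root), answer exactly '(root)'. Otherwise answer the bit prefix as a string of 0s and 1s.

Bit 0: prefix='0' -> emit 'l', reset
Bit 1: prefix='1' (no match yet)
Bit 2: prefix='11' -> emit 'd', reset
Bit 3: prefix='1' (no match yet)
Bit 4: prefix='10' (no match yet)
Bit 5: prefix='101' (no match yet)
Bit 6: prefix='1011' (no match yet)
Bit 7: prefix='10111' -> emit 'c', reset
Bit 8: prefix='0' -> emit 'l', reset
Bit 9: prefix='1' (no match yet)
Bit 10: prefix='10' (no match yet)
Bit 11: prefix='101' (no match yet)
Bit 12: prefix='1011' (no match yet)
Bit 13: prefix='10111' -> emit 'c', reset
Bit 14: prefix='1' (no match yet)

Answer: 1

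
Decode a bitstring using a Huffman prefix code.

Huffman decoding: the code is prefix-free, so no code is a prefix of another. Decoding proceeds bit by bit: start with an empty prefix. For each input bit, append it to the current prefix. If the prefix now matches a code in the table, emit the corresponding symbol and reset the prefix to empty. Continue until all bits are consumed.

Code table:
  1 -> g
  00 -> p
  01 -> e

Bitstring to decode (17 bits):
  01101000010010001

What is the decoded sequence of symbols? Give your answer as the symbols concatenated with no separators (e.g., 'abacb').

Bit 0: prefix='0' (no match yet)
Bit 1: prefix='01' -> emit 'e', reset
Bit 2: prefix='1' -> emit 'g', reset
Bit 3: prefix='0' (no match yet)
Bit 4: prefix='01' -> emit 'e', reset
Bit 5: prefix='0' (no match yet)
Bit 6: prefix='00' -> emit 'p', reset
Bit 7: prefix='0' (no match yet)
Bit 8: prefix='00' -> emit 'p', reset
Bit 9: prefix='1' -> emit 'g', reset
Bit 10: prefix='0' (no match yet)
Bit 11: prefix='00' -> emit 'p', reset
Bit 12: prefix='1' -> emit 'g', reset
Bit 13: prefix='0' (no match yet)
Bit 14: prefix='00' -> emit 'p', reset
Bit 15: prefix='0' (no match yet)
Bit 16: prefix='01' -> emit 'e', reset

Answer: egeppgpgpe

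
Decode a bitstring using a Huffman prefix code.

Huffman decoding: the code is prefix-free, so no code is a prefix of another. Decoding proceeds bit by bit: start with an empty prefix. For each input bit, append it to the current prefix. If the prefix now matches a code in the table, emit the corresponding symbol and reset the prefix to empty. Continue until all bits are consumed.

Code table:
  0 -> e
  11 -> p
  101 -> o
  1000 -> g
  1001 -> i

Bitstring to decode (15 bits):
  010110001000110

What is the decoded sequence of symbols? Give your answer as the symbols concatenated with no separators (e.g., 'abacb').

Bit 0: prefix='0' -> emit 'e', reset
Bit 1: prefix='1' (no match yet)
Bit 2: prefix='10' (no match yet)
Bit 3: prefix='101' -> emit 'o', reset
Bit 4: prefix='1' (no match yet)
Bit 5: prefix='10' (no match yet)
Bit 6: prefix='100' (no match yet)
Bit 7: prefix='1000' -> emit 'g', reset
Bit 8: prefix='1' (no match yet)
Bit 9: prefix='10' (no match yet)
Bit 10: prefix='100' (no match yet)
Bit 11: prefix='1000' -> emit 'g', reset
Bit 12: prefix='1' (no match yet)
Bit 13: prefix='11' -> emit 'p', reset
Bit 14: prefix='0' -> emit 'e', reset

Answer: eoggpe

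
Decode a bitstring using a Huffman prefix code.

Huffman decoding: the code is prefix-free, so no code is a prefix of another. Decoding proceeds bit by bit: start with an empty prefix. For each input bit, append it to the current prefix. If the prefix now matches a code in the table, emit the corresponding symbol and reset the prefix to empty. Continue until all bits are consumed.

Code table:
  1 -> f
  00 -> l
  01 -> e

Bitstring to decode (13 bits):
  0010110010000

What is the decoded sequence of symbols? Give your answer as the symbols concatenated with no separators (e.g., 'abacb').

Bit 0: prefix='0' (no match yet)
Bit 1: prefix='00' -> emit 'l', reset
Bit 2: prefix='1' -> emit 'f', reset
Bit 3: prefix='0' (no match yet)
Bit 4: prefix='01' -> emit 'e', reset
Bit 5: prefix='1' -> emit 'f', reset
Bit 6: prefix='0' (no match yet)
Bit 7: prefix='00' -> emit 'l', reset
Bit 8: prefix='1' -> emit 'f', reset
Bit 9: prefix='0' (no match yet)
Bit 10: prefix='00' -> emit 'l', reset
Bit 11: prefix='0' (no match yet)
Bit 12: prefix='00' -> emit 'l', reset

Answer: lfeflfll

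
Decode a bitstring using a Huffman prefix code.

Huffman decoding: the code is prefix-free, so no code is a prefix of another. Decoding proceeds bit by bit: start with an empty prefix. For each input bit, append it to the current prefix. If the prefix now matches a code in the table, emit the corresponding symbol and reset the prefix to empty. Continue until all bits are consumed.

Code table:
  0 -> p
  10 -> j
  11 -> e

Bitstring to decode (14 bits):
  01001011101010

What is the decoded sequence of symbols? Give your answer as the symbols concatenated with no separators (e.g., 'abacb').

Bit 0: prefix='0' -> emit 'p', reset
Bit 1: prefix='1' (no match yet)
Bit 2: prefix='10' -> emit 'j', reset
Bit 3: prefix='0' -> emit 'p', reset
Bit 4: prefix='1' (no match yet)
Bit 5: prefix='10' -> emit 'j', reset
Bit 6: prefix='1' (no match yet)
Bit 7: prefix='11' -> emit 'e', reset
Bit 8: prefix='1' (no match yet)
Bit 9: prefix='10' -> emit 'j', reset
Bit 10: prefix='1' (no match yet)
Bit 11: prefix='10' -> emit 'j', reset
Bit 12: prefix='1' (no match yet)
Bit 13: prefix='10' -> emit 'j', reset

Answer: pjpjejjj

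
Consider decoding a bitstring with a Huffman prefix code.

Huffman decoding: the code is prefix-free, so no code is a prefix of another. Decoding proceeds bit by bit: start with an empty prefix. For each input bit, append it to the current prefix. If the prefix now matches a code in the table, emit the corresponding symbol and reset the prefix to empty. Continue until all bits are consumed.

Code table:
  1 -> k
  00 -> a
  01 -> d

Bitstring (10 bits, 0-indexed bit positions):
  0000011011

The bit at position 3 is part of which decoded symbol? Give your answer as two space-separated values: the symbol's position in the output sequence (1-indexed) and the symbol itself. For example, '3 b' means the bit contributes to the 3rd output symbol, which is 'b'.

Bit 0: prefix='0' (no match yet)
Bit 1: prefix='00' -> emit 'a', reset
Bit 2: prefix='0' (no match yet)
Bit 3: prefix='00' -> emit 'a', reset
Bit 4: prefix='0' (no match yet)
Bit 5: prefix='01' -> emit 'd', reset
Bit 6: prefix='1' -> emit 'k', reset
Bit 7: prefix='0' (no match yet)

Answer: 2 a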